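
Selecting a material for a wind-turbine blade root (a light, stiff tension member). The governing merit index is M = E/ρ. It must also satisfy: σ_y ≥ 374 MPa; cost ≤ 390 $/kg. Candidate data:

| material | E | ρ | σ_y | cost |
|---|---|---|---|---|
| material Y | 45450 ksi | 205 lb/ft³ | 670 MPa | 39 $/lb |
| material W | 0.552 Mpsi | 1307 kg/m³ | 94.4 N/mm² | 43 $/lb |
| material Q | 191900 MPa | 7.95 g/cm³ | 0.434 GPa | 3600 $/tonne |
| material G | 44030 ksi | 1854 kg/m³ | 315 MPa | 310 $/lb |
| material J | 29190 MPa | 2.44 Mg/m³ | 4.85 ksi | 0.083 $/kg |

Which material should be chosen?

Screen on constraints: σ_y ≥ 374 MPa; cost ≤ 390 $/kg. Survivors: material Y, material Q.
Normalizing units and computing the index:
  material Y: E = 313.4 GPa, ρ = 3284 kg/m³
  material Q: E = 191.9 GPa, ρ = 7950 kg/m³
  material Y: M = 95.4 MN·m/kg
  material Q: M = 24.1 MN·m/kg
The maximum is for material Y.

material Y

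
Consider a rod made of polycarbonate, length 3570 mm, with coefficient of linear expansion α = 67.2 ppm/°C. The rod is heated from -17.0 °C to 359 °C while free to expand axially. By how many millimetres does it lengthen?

ΔT = 359 − (-17.0) = 376.0 K.
ΔL = α·L₀·ΔT = 67.2×10⁻⁶ × 3570 mm × 376.0 K = 90.2 mm.

90.2 mm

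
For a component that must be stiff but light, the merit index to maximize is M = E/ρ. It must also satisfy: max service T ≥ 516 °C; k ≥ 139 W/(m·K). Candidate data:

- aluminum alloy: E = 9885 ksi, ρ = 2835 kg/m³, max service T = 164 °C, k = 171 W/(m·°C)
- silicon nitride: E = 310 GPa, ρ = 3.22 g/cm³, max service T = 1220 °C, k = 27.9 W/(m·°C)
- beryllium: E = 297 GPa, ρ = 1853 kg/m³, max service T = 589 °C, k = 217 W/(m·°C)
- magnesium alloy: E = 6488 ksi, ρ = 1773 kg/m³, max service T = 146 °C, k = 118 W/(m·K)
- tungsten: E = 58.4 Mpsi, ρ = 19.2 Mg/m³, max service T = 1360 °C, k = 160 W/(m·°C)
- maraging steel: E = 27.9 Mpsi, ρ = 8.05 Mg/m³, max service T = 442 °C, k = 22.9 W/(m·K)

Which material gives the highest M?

Screen on constraints: max service T ≥ 516 °C; k ≥ 139 W/(m·K). Survivors: beryllium, tungsten.
After converting to SI:
  beryllium: E = 297.0 GPa, ρ = 1853 kg/m³
  tungsten: E = 402.7 GPa, ρ = 19200 kg/m³
  beryllium: M = 160 MN·m/kg
  tungsten: M = 21.0 MN·m/kg
Beryllium has the largest M.

beryllium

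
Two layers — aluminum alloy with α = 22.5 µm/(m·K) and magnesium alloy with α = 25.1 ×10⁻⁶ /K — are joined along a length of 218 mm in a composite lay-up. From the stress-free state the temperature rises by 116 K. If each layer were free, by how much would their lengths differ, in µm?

Δα = |22.5 − 25.1|×10⁻⁶/K = 2.60×10⁻⁶/K.
ΔL_mismatch = Δα·L·ΔT = 2.60×10⁻⁶ × 218.0 mm × 116.0 K = 65.7 µm.

65.7 µm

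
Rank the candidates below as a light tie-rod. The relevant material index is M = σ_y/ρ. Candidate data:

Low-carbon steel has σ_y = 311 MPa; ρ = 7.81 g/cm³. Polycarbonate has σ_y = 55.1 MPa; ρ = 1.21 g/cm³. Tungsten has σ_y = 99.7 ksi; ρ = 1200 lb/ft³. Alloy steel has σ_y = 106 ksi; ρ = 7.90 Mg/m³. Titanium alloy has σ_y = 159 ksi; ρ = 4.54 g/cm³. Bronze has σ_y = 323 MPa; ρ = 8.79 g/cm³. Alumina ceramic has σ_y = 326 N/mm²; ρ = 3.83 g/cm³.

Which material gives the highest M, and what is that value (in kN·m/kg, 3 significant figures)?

In SI units:
  low-carbon steel: σ_y = 311.0 MPa, ρ = 7810 kg/m³
  polycarbonate: σ_y = 55.10 MPa, ρ = 1210 kg/m³
  tungsten: σ_y = 687.4 MPa, ρ = 19220 kg/m³
  alloy steel: σ_y = 730.8 MPa, ρ = 7900 kg/m³
  titanium alloy: σ_y = 1096 MPa, ρ = 4540 kg/m³
  bronze: σ_y = 323.0 MPa, ρ = 8790 kg/m³
  alumina ceramic: σ_y = 326.0 MPa, ρ = 3830 kg/m³
  titanium alloy: M = 241 kN·m/kg
  alloy steel: M = 92.5 kN·m/kg
  alumina ceramic: M = 85.1 kN·m/kg
  polycarbonate: M = 45.5 kN·m/kg
  low-carbon steel: M = 39.8 kN·m/kg
  bronze: M = 36.7 kN·m/kg
  tungsten: M = 35.8 kN·m/kg
Highest index: titanium alloy.

titanium alloy, M = 241 kN·m/kg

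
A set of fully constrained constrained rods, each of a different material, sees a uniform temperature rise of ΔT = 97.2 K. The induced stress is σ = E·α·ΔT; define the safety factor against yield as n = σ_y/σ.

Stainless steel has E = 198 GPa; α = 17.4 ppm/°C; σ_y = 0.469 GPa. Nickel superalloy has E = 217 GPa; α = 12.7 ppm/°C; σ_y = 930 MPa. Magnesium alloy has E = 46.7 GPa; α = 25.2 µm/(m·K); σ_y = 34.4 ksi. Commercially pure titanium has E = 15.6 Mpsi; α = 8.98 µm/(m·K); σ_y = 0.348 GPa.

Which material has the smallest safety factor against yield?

In consistent units (E in GPa, α in ×10⁻⁶/K, σ_y in MPa):
  stainless steel: E = 198.0, α = 17.4, σ_y = 469.0 → σ = 335 MPa, n = 1.40
  nickel superalloy: E = 217.0, α = 12.7, σ_y = 930.0 → σ = 268 MPa, n = 3.47
  magnesium alloy: E = 46.70, α = 25.2, σ_y = 237.2 → σ = 114 MPa, n = 2.07
  commercially pure titanium: E = 107.6, α = 8.98, σ_y = 348.0 → σ = 93.9 MPa, n = 3.71
Smallest n: stainless steel with n = 1.40.

stainless steel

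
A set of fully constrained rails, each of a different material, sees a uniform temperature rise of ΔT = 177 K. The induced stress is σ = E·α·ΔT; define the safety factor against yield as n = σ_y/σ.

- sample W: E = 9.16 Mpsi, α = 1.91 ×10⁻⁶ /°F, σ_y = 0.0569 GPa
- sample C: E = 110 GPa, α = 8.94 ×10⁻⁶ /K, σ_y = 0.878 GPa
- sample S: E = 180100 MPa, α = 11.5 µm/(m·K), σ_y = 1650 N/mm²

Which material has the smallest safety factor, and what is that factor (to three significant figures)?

sample W, n = 1.48

Per material, after unit conversion:
  sample W: E = 63.16, α = 3.44, σ_y = 56.90 → σ = 38.4 MPa, n = 1.48
  sample C: E = 110.0, α = 8.94, σ_y = 878.0 → σ = 174 MPa, n = 5.04
  sample S: E = 180.1, α = 11.5, σ_y = 1650 → σ = 367 MPa, n = 4.50
Sample W has the lowest safety factor, n = 1.48.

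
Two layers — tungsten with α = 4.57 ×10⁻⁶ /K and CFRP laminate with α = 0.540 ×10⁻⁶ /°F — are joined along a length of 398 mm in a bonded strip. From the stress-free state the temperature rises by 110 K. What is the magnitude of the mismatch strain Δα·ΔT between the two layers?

CFRP laminate: α = 0.540×10⁻⁶/°F × 9/5 = 0.972×10⁻⁶/K.
Δα = |4.57 − 0.972|×10⁻⁶/K = 3.60×10⁻⁶/K.
Mismatch strain = Δα·ΔT = 3.60×10⁻⁶ × 110.0 = 3.96×10⁻⁴.

3.96×10⁻⁴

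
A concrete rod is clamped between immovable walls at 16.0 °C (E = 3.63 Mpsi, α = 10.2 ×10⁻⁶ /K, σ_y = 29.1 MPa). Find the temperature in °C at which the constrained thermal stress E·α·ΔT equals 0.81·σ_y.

108 °C

E = 3.63 Mpsi = 25.03 GPa.
E·α·ΔT = 23.57 MPa ⇒ ΔT = 23.57 / (25.03×10³ × 10.2×10⁻⁶) = 92.33 K.
T = 16.0 + 92.33 = 108.3 °C.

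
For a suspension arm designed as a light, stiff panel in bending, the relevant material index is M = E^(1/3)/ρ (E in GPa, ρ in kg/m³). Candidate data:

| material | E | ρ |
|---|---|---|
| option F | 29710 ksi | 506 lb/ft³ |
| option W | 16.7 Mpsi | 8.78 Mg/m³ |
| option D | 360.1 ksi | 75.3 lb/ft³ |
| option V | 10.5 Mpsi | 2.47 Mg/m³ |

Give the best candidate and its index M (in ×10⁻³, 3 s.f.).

option V, M = 1.69×10⁻³

Normalizing units and computing the index:
  option F: E = 204.8 GPa, ρ = 8105 kg/m³
  option W: E = 115.1 GPa, ρ = 8780 kg/m³
  option D: E = 2.483 GPa, ρ = 1206 kg/m³
  option V: E = 72.39 GPa, ρ = 2470 kg/m³
  option V: M = 1.69×10⁻³
  option D: M = 1.12×10⁻³
  option F: M = 0.727×10⁻³
  option W: M = 0.554×10⁻³
Option V ranks first.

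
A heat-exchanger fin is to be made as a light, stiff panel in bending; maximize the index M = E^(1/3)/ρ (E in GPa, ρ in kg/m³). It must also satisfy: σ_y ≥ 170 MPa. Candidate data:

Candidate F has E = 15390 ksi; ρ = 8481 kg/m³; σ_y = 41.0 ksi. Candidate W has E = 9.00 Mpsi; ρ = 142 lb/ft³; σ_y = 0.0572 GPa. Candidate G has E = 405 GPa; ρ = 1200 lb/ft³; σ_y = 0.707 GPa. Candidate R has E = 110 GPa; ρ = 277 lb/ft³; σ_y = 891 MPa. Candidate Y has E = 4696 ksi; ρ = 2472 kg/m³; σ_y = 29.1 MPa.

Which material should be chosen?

candidate R

Screen on constraints: σ_y ≥ 170 MPa. Survivors: candidate F, candidate G, candidate R.
Normalizing units and computing the index:
  candidate F: E = 106.1 GPa, ρ = 8481 kg/m³
  candidate G: E = 405.0 GPa, ρ = 19220 kg/m³
  candidate R: E = 110.0 GPa, ρ = 4437 kg/m³
  candidate R: M = 1.08×10⁻³
  candidate F: M = 0.558×10⁻³
  candidate G: M = 0.385×10⁻³
Highest index: candidate R.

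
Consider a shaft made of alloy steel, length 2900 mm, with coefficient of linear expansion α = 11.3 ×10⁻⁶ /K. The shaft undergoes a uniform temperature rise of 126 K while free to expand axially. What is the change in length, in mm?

4.13 mm

ΔL = α·L₀·ΔT = 11.3×10⁻⁶ × 2900 mm × 126.0 K = 4.13 mm.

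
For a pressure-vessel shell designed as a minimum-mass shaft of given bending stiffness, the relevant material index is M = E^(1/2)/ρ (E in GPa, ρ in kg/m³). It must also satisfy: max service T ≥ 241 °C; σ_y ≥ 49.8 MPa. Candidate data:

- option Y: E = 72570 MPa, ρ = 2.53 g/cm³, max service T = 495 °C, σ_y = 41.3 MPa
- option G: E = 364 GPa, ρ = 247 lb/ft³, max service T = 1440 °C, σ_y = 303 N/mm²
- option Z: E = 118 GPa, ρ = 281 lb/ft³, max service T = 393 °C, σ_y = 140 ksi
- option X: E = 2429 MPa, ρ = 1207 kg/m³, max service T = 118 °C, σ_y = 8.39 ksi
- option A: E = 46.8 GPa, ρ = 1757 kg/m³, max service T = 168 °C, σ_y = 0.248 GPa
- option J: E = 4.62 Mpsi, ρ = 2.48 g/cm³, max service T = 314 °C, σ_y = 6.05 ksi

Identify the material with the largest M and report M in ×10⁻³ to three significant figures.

Screen on constraints: max service T ≥ 241 °C; σ_y ≥ 49.8 MPa. Survivors: option G, option Z.
Putting every candidate on a common basis:
  option G: E = 364.0 GPa, ρ = 3957 kg/m³
  option Z: E = 118.0 GPa, ρ = 4501 kg/m³
  option G: M = 4.82×10⁻³
  option Z: M = 2.41×10⁻³
The maximum is for option G.

option G, M = 4.82×10⁻³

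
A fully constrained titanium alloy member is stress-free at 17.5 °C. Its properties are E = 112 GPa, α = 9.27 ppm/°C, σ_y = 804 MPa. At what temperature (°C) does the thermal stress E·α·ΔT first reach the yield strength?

792 °C

E·α·ΔT = 804.0 MPa ⇒ ΔT = 804.0 / (112.0×10³ × 9.27×10⁻⁶) = 774.4 K.
T = 17.5 + 774.4 = 791.9 °C.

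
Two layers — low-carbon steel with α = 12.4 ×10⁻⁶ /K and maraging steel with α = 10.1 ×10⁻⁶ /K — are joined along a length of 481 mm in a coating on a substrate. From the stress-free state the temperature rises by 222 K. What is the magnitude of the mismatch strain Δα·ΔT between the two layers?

5.11×10⁻⁴

Δα = |12.4 − 10.1|×10⁻⁶/K = 2.30×10⁻⁶/K.
Mismatch strain = Δα·ΔT = 2.30×10⁻⁶ × 222.0 = 5.11×10⁻⁴.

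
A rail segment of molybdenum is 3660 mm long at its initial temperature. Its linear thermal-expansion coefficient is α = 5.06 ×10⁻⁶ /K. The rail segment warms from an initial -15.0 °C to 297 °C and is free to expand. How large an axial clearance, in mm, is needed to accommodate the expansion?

5.78 mm

ΔT = 297 − (-15.0) = 312.0 K.
ΔL = α·L₀·ΔT = 5.06×10⁻⁶ × 3660 mm × 312.0 K = 5.78 mm.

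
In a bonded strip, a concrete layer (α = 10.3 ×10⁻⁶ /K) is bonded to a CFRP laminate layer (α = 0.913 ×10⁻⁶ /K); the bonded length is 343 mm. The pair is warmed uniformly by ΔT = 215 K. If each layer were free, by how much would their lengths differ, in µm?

Δα = |10.3 − 0.913|×10⁻⁶/K = 9.39×10⁻⁶/K.
ΔL_mismatch = Δα·L·ΔT = 9.39×10⁻⁶ × 343.0 mm × 215.0 K = 692 µm.

692 µm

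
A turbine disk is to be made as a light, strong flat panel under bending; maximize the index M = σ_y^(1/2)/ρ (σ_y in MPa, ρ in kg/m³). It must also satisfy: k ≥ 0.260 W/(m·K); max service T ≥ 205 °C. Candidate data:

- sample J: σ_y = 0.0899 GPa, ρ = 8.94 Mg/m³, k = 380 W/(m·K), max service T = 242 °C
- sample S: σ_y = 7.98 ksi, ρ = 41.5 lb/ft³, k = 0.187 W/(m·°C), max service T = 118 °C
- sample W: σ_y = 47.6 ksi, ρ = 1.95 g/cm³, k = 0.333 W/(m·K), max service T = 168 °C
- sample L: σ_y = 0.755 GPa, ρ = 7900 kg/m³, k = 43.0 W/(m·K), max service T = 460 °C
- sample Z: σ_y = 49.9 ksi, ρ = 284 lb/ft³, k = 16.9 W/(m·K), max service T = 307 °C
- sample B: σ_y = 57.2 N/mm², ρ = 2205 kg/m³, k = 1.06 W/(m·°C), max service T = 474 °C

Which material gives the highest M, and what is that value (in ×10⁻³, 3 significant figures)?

sample Z, M = 4.08×10⁻³

Screen on constraints: k ≥ 0.260 W/(m·K); max service T ≥ 205 °C. Survivors: sample J, sample L, sample Z, sample B.
In SI units:
  sample J: σ_y = 89.90 MPa, ρ = 8940 kg/m³
  sample L: σ_y = 755.0 MPa, ρ = 7900 kg/m³
  sample Z: σ_y = 344.0 MPa, ρ = 4549 kg/m³
  sample B: σ_y = 57.20 MPa, ρ = 2205 kg/m³
  sample Z: M = 4.08×10⁻³
  sample L: M = 3.48×10⁻³
  sample B: M = 3.43×10⁻³
  sample J: M = 1.06×10⁻³
Highest index: sample Z.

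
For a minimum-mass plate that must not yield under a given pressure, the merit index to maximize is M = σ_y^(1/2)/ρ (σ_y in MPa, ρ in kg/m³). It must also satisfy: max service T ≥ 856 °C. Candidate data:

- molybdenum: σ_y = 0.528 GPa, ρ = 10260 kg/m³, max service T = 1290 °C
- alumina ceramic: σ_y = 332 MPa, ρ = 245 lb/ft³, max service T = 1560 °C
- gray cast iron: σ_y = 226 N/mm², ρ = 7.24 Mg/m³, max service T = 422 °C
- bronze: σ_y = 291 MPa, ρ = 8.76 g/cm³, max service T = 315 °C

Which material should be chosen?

alumina ceramic

Screen on constraints: max service T ≥ 856 °C. Survivors: molybdenum, alumina ceramic.
Convert each candidate to consistent units, then evaluate M:
  molybdenum: σ_y = 528.0 MPa, ρ = 10260 kg/m³
  alumina ceramic: σ_y = 332.0 MPa, ρ = 3925 kg/m³
  alumina ceramic: M = 4.64×10⁻³
  molybdenum: M = 2.24×10⁻³
The maximum is for alumina ceramic.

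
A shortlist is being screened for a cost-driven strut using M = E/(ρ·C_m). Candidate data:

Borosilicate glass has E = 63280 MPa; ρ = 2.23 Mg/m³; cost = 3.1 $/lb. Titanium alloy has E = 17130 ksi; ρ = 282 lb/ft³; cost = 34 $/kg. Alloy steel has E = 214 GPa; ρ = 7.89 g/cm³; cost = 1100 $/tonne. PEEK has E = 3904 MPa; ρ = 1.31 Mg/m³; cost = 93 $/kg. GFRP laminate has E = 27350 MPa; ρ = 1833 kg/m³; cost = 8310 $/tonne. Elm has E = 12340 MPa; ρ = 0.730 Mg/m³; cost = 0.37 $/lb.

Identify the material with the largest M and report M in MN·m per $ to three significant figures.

After converting to SI:
  borosilicate glass: E = 63.28 GPa, ρ = 2230 kg/m³, cost = 6.834 $/kg
  titanium alloy: E = 118.1 GPa, ρ = 4517 kg/m³, cost = 34.00 $/kg
  alloy steel: E = 214.0 GPa, ρ = 7890 kg/m³, cost = 1.100 $/kg
  PEEK: E = 3.904 GPa, ρ = 1310 kg/m³, cost = 93.00 $/kg
  GFRP laminate: E = 27.35 GPa, ρ = 1833 kg/m³, cost = 8.310 $/kg
  elm: E = 12.34 GPa, ρ = 730.0 kg/m³, cost = 0.8157 $/kg
  alloy steel: M = 24.7 MN·m per $
  elm: M = 20.7 MN·m per $
  borosilicate glass: M = 4.15 MN·m per $
  GFRP laminate: M = 1.80 MN·m per $
  titanium alloy: M = 0.769 MN·m per $
  PEEK: M = 0.0320 MN·m per $
Alloy steel ranks first.

alloy steel, M = 24.7 MN·m per $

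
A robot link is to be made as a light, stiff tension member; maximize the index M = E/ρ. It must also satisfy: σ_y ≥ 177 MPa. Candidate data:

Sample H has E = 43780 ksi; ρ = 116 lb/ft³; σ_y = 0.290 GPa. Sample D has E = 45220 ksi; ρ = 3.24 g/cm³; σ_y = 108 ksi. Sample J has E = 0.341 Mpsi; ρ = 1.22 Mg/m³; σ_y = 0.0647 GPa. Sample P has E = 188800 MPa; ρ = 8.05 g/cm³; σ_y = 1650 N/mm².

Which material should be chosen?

sample H

Screen on constraints: σ_y ≥ 177 MPa. Survivors: sample H, sample D, sample P.
In SI units:
  sample H: E = 301.9 GPa, ρ = 1858 kg/m³
  sample D: E = 311.8 GPa, ρ = 3240 kg/m³
  sample P: E = 188.8 GPa, ρ = 8050 kg/m³
  sample H: M = 162 MN·m/kg
  sample D: M = 96.2 MN·m/kg
  sample P: M = 23.5 MN·m/kg
Sample H ranks first.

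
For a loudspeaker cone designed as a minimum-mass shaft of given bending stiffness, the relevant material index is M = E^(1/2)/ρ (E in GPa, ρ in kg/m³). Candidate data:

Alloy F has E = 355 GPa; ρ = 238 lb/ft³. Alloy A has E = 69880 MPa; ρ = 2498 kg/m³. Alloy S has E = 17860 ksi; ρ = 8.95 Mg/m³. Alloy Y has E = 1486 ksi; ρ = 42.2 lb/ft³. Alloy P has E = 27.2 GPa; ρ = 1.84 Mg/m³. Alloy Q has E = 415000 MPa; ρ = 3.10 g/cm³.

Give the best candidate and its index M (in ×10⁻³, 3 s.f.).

alloy Q, M = 6.57×10⁻³

Normalizing units and computing the index:
  alloy F: E = 355.0 GPa, ρ = 3812 kg/m³
  alloy A: E = 69.88 GPa, ρ = 2498 kg/m³
  alloy S: E = 123.1 GPa, ρ = 8950 kg/m³
  alloy Y: E = 10.25 GPa, ρ = 676.0 kg/m³
  alloy P: E = 27.20 GPa, ρ = 1840 kg/m³
  alloy Q: E = 415.0 GPa, ρ = 3100 kg/m³
  alloy Q: M = 6.57×10⁻³
  alloy F: M = 4.94×10⁻³
  alloy Y: M = 4.74×10⁻³
  alloy A: M = 3.35×10⁻³
  alloy P: M = 2.83×10⁻³
  alloy S: M = 1.24×10⁻³
Alloy Q has the largest M.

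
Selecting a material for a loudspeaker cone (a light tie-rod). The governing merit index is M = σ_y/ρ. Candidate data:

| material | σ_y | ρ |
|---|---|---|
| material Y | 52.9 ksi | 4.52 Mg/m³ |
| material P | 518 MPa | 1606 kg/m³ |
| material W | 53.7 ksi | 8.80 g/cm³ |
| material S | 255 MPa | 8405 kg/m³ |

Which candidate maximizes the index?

After converting to SI:
  material Y: σ_y = 364.7 MPa, ρ = 4520 kg/m³
  material P: σ_y = 518.0 MPa, ρ = 1606 kg/m³
  material W: σ_y = 370.2 MPa, ρ = 8800 kg/m³
  material S: σ_y = 255.0 MPa, ρ = 8405 kg/m³
  material P: M = 323 kN·m/kg
  material Y: M = 80.7 kN·m/kg
  material W: M = 42.1 kN·m/kg
  material S: M = 30.3 kN·m/kg
Highest index: material P.

material P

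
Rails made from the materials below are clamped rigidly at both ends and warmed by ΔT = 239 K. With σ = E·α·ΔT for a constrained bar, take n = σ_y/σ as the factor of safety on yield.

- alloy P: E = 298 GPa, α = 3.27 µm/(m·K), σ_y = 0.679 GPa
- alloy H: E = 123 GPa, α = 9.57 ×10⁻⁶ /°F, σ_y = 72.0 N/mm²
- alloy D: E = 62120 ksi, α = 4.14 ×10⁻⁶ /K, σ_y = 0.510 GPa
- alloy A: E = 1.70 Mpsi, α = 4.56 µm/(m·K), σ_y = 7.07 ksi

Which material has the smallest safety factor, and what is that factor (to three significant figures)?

alloy H, n = 0.142

With everything in SI (GPa, ×10⁻⁶/K, MPa):
  alloy P: E = 298.0, α = 3.27, σ_y = 679.0 → σ = 233 MPa, n = 2.92
  alloy H: E = 123.0, α = 17.2, σ_y = 72.00 → σ = 506 MPa, n = 0.142
  alloy D: E = 428.3, α = 4.14, σ_y = 510.0 → σ = 424 MPa, n = 1.20
  alloy A: E = 11.72, α = 4.56, σ_y = 48.75 → σ = 12.8 MPa, n = 3.82
The minimum is alloy H at n = 0.142.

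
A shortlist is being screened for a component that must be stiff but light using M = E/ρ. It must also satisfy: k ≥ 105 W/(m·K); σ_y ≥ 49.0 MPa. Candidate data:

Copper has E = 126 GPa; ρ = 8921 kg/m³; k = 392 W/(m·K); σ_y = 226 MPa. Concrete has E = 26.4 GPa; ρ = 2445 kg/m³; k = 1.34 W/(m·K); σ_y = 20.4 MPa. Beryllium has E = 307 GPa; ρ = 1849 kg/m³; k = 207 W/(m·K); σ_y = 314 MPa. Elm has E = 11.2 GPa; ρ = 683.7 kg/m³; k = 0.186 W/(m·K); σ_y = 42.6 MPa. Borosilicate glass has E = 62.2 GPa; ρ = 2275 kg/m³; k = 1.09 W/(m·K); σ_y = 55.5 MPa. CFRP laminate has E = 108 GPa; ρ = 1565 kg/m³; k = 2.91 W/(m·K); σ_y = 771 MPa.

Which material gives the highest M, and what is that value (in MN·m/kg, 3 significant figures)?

Screen on constraints: k ≥ 105 W/(m·K); σ_y ≥ 49.0 MPa. Survivors: copper, beryllium.
Per-candidate index values:
  beryllium: M = 166 MN·m/kg
  copper: M = 14.1 MN·m/kg
Beryllium ranks first.

beryllium, M = 166 MN·m/kg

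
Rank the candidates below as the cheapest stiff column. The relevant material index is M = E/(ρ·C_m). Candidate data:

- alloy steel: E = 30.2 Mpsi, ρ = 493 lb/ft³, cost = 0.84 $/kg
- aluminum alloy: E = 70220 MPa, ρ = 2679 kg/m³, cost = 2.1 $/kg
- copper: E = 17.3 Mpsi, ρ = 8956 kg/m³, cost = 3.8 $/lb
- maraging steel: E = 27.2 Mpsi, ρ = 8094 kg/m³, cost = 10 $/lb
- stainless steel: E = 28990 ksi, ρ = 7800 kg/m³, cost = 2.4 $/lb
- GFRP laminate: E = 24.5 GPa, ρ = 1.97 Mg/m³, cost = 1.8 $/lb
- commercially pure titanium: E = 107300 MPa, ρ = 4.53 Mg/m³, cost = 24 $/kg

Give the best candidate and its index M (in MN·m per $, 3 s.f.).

alloy steel, M = 31.4 MN·m per $

Normalizing units and computing the index:
  alloy steel: E = 208.2 GPa, ρ = 7897 kg/m³, cost = 0.8400 $/kg
  aluminum alloy: E = 70.22 GPa, ρ = 2679 kg/m³, cost = 2.100 $/kg
  copper: E = 119.3 GPa, ρ = 8956 kg/m³, cost = 8.377 $/kg
  maraging steel: E = 187.5 GPa, ρ = 8094 kg/m³, cost = 22.05 $/kg
  stainless steel: E = 199.9 GPa, ρ = 7800 kg/m³, cost = 5.291 $/kg
  GFRP laminate: E = 24.50 GPa, ρ = 1970 kg/m³, cost = 3.968 $/kg
  commercially pure titanium: E = 107.3 GPa, ρ = 4530 kg/m³, cost = 24.00 $/kg
  alloy steel: M = 31.4 MN·m per $
  aluminum alloy: M = 12.5 MN·m per $
  stainless steel: M = 4.84 MN·m per $
  GFRP laminate: M = 3.13 MN·m per $
  copper: M = 1.59 MN·m per $
  maraging steel: M = 1.05 MN·m per $
  commercially pure titanium: M = 0.987 MN·m per $
The maximum is for alloy steel.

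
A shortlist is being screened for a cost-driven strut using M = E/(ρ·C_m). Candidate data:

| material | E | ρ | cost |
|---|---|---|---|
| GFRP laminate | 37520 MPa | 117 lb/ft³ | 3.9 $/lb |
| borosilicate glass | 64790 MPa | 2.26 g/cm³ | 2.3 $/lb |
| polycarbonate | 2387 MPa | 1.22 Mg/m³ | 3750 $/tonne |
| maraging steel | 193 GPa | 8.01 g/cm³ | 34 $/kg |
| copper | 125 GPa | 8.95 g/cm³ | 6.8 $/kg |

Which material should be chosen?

After converting to SI:
  GFRP laminate: E = 37.52 GPa, ρ = 1874 kg/m³, cost = 8.598 $/kg
  borosilicate glass: E = 64.79 GPa, ρ = 2260 kg/m³, cost = 5.071 $/kg
  polycarbonate: E = 2.387 GPa, ρ = 1220 kg/m³, cost = 3.750 $/kg
  maraging steel: E = 193.0 GPa, ρ = 8010 kg/m³, cost = 34.00 $/kg
  copper: E = 125.0 GPa, ρ = 8950 kg/m³, cost = 6.800 $/kg
  borosilicate glass: M = 5.65 MN·m per $
  GFRP laminate: M = 2.33 MN·m per $
  copper: M = 2.05 MN·m per $
  maraging steel: M = 0.709 MN·m per $
  polycarbonate: M = 0.522 MN·m per $
Borosilicate glass ranks first.

borosilicate glass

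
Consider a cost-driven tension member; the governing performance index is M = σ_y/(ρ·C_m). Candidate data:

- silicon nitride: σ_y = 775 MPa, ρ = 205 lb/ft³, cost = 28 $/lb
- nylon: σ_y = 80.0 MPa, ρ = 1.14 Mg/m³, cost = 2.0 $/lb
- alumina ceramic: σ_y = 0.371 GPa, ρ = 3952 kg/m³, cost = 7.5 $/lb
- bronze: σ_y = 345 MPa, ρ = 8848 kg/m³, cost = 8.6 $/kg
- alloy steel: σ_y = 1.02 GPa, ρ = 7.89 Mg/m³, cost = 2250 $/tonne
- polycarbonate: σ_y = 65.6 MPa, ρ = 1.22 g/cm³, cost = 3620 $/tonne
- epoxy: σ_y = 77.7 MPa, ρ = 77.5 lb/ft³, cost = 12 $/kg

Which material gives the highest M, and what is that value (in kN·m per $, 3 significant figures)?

In SI units:
  silicon nitride: σ_y = 775.0 MPa, ρ = 3284 kg/m³, cost = 61.73 $/kg
  nylon: σ_y = 80.00 MPa, ρ = 1140 kg/m³, cost = 4.409 $/kg
  alumina ceramic: σ_y = 371.0 MPa, ρ = 3952 kg/m³, cost = 16.53 $/kg
  bronze: σ_y = 345.0 MPa, ρ = 8848 kg/m³, cost = 8.600 $/kg
  alloy steel: σ_y = 1020 MPa, ρ = 7890 kg/m³, cost = 2.250 $/kg
  polycarbonate: σ_y = 65.60 MPa, ρ = 1220 kg/m³, cost = 3.620 $/kg
  epoxy: σ_y = 77.70 MPa, ρ = 1241 kg/m³, cost = 12.00 $/kg
  alloy steel: M = 57.5 kN·m per $
  nylon: M = 15.9 kN·m per $
  polycarbonate: M = 14.9 kN·m per $
  alumina ceramic: M = 5.68 kN·m per $
  epoxy: M = 5.22 kN·m per $
  bronze: M = 4.53 kN·m per $
  silicon nitride: M = 3.82 kN·m per $
Alloy steel ranks first.

alloy steel, M = 57.5 kN·m per $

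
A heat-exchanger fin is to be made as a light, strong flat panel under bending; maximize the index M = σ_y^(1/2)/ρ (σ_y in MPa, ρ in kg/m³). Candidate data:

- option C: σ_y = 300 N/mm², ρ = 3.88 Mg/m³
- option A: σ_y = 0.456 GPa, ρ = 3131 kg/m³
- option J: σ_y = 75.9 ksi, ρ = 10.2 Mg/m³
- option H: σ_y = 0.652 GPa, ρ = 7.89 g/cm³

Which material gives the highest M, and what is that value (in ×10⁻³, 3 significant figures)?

Putting every candidate on a common basis:
  option C: σ_y = 300.0 MPa, ρ = 3880 kg/m³
  option A: σ_y = 456.0 MPa, ρ = 3131 kg/m³
  option J: σ_y = 523.3 MPa, ρ = 10200 kg/m³
  option H: σ_y = 652.0 MPa, ρ = 7890 kg/m³
  option A: M = 6.82×10⁻³
  option C: M = 4.46×10⁻³
  option H: M = 3.24×10⁻³
  option J: M = 2.24×10⁻³
Highest index: option A.

option A, M = 6.82×10⁻³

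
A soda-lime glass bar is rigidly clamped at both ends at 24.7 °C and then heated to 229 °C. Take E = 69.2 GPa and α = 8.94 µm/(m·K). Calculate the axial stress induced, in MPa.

126 MPa

ΔT = 204.3 K. Constrained thermal stress σ = E·α·ΔT = 69.20×10³ MPa × 8.94×10⁻⁶ × 204.3 = 126 MPa (compressive).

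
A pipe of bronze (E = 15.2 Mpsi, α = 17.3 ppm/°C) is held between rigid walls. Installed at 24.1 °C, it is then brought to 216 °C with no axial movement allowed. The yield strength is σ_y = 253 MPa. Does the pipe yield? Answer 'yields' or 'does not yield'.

E = 15.2 Mpsi = 104.8 GPa.
ΔT = 191.9 K. Constrained thermal stress σ = E·α·ΔT = 104.8×10³ MPa × 17.3×10⁻⁶ × 191.9 = 348 MPa (compressive).
Compare to σ_y = 253 MPa: σ ≥ σ_y, so it yields.

yields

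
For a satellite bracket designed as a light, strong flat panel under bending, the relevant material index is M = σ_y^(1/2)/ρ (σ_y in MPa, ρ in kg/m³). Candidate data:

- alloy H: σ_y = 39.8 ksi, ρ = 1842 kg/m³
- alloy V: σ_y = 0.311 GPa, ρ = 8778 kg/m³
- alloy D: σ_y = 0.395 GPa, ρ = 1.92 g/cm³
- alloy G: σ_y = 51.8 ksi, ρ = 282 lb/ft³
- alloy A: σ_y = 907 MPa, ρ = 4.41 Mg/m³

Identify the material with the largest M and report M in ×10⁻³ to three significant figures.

alloy D, M = 10.4×10⁻³

Convert each candidate to consistent units, then evaluate M:
  alloy H: σ_y = 274.4 MPa, ρ = 1842 kg/m³
  alloy V: σ_y = 311.0 MPa, ρ = 8778 kg/m³
  alloy D: σ_y = 395.0 MPa, ρ = 1920 kg/m³
  alloy G: σ_y = 357.1 MPa, ρ = 4517 kg/m³
  alloy A: σ_y = 907.0 MPa, ρ = 4410 kg/m³
  alloy D: M = 10.4×10⁻³
  alloy H: M = 8.99×10⁻³
  alloy A: M = 6.83×10⁻³
  alloy G: M = 4.18×10⁻³
  alloy V: M = 2.01×10⁻³
The maximum is for alloy D.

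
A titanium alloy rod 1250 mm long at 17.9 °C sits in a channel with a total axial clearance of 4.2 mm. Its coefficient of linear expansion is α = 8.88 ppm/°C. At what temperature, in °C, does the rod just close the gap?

396 °C

α·L₀·ΔT = 4.2 mm ⇒ ΔT = 4.2 / (8.88×10⁻⁶ × 1250.0) = 378.4 K.
T = 17.9 + 378.4 = 396.3 °C.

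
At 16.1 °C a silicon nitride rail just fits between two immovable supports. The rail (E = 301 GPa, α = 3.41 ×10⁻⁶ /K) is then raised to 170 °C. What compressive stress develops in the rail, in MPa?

158 MPa

ΔT = 153.9 K. Constrained thermal stress σ = E·α·ΔT = 301.0×10³ MPa × 3.41×10⁻⁶ × 153.9 = 158 MPa (compressive).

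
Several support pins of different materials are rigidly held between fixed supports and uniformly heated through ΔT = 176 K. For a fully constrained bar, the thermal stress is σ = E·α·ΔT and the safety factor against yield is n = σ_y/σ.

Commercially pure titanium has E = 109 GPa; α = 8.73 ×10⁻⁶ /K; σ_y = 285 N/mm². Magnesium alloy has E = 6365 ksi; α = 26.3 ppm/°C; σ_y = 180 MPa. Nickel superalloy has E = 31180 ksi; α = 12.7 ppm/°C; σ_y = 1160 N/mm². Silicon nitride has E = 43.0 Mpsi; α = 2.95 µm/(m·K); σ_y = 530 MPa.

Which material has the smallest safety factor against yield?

In consistent units (E in GPa, α in ×10⁻⁶/K, σ_y in MPa):
  commercially pure titanium: E = 109.0, α = 8.73, σ_y = 285.0 → σ = 167 MPa, n = 1.70
  magnesium alloy: E = 43.89, α = 26.3, σ_y = 180.0 → σ = 203 MPa, n = 0.886
  nickel superalloy: E = 215.0, α = 12.7, σ_y = 1160 → σ = 481 MPa, n = 2.41
  silicon nitride: E = 296.5, α = 2.95, σ_y = 530.0 → σ = 154 MPa, n = 3.44
Magnesium alloy has the lowest safety factor, n = 0.886.

magnesium alloy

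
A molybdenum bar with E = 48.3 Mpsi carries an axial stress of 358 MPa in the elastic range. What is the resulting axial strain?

E = 48.3 Mpsi = 333.0 GPa = 333000 MPa.
ε = σ/E = 358 / 333000 = 1.08×10⁻³.

1.08×10⁻³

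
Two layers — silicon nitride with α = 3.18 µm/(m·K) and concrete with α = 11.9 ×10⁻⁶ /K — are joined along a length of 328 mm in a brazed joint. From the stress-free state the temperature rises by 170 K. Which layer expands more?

concrete

α(silicon nitride) = 3.18×10⁻⁶/K vs α(concrete) = 11.9×10⁻⁶/K.
Higher α expands more for the same ΔT: concrete.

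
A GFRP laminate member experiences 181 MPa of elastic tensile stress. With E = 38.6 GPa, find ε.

4.69×10⁻³

ε = σ/E = 181 / 38600 = 4.69×10⁻³.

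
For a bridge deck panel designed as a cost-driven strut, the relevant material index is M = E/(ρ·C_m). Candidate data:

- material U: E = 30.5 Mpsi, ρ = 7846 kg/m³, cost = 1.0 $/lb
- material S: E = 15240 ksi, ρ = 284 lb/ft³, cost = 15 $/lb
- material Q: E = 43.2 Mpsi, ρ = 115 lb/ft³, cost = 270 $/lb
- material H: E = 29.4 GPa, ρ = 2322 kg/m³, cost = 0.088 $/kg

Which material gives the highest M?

In SI units:
  material U: E = 210.3 GPa, ρ = 7846 kg/m³, cost = 2.205 $/kg
  material S: E = 105.1 GPa, ρ = 4549 kg/m³, cost = 33.07 $/kg
  material Q: E = 297.9 GPa, ρ = 1842 kg/m³, cost = 595.2 $/kg
  material H: E = 29.40 GPa, ρ = 2322 kg/m³, cost = 0.08800 $/kg
  material H: M = 144 MN·m per $
  material U: M = 12.2 MN·m per $
  material S: M = 0.698 MN·m per $
  material Q: M = 0.272 MN·m per $
Highest index: material H.

material H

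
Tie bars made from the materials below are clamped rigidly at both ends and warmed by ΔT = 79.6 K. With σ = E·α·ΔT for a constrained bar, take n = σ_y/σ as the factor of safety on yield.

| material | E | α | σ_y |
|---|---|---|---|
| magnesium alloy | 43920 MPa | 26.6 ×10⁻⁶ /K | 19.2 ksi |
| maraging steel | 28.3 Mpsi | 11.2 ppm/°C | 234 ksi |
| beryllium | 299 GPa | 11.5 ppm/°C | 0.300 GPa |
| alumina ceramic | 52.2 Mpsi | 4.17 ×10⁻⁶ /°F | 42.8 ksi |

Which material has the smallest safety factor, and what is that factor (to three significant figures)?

Converting E to GPa, α to ×10⁻⁶/K, σ_y to MPa, then σ and n for each:
  magnesium alloy: E = 43.92, α = 26.6, σ_y = 132.4 → σ = 93.0 MPa, n = 1.42
  maraging steel: E = 195.1, α = 11.2, σ_y = 1613 → σ = 174 MPa, n = 9.27
  beryllium: E = 299.0, α = 11.5, σ_y = 300.0 → σ = 274 MPa, n = 1.10
  alumina ceramic: E = 359.9, α = 7.51, σ_y = 295.1 → σ = 215 MPa, n = 1.37
Beryllium has the lowest safety factor, n = 1.10.

beryllium, n = 1.10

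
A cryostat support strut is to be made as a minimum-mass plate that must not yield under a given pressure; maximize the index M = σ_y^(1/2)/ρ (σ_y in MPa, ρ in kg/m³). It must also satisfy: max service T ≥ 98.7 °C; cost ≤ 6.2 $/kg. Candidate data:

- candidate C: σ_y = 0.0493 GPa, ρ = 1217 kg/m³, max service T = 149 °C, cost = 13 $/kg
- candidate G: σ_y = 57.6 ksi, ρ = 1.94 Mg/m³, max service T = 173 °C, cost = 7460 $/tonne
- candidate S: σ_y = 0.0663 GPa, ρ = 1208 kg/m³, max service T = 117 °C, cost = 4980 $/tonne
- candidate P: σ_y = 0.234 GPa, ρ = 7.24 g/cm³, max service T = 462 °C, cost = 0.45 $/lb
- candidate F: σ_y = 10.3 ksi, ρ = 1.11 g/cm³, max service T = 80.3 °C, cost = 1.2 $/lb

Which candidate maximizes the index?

Screen on constraints: max service T ≥ 98.7 °C; cost ≤ 6.2 $/kg. Survivors: candidate S, candidate P.
After converting to SI:
  candidate S: σ_y = 66.30 MPa, ρ = 1208 kg/m³
  candidate P: σ_y = 234.0 MPa, ρ = 7240 kg/m³
  candidate S: M = 6.74×10⁻³
  candidate P: M = 2.11×10⁻³
Candidate S has the largest M.

candidate S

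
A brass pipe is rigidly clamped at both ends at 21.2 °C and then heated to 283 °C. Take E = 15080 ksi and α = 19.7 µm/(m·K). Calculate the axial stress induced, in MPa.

536 MPa

E = 15080 ksi = 104.0 GPa.
ΔT = 261.8 K. Constrained thermal stress σ = E·α·ΔT = 104.0×10³ MPa × 19.7×10⁻⁶ × 261.8 = 536 MPa (compressive).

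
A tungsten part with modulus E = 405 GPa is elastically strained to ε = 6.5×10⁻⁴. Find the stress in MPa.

σ = E·ε = 405000 MPa × 6.5×10⁻⁴ = 263 MPa.

263 MPa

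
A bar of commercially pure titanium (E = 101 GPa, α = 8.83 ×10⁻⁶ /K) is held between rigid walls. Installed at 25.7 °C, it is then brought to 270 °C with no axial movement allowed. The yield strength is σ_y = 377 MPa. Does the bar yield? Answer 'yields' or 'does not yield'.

does not yield

ΔT = 244.3 K. Constrained thermal stress σ = E·α·ΔT = 101.0×10³ MPa × 8.83×10⁻⁶ × 244.3 = 218 MPa (compressive).
Compare to σ_y = 377 MPa: σ < σ_y, so it does not yield.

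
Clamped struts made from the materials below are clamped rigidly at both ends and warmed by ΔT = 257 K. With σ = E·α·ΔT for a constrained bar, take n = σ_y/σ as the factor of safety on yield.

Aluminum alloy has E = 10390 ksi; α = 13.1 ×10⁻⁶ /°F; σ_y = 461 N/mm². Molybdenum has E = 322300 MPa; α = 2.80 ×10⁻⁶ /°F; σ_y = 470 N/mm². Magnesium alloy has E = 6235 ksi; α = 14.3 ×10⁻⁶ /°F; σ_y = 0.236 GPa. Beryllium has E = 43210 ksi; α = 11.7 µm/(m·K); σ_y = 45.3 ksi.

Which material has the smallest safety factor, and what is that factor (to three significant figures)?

Converting E to GPa, α to ×10⁻⁶/K, σ_y to MPa, then σ and n for each:
  aluminum alloy: E = 71.64, α = 23.6, σ_y = 461.0 → σ = 434 MPa, n = 1.06
  molybdenum: E = 322.3, α = 5.04, σ_y = 470.0 → σ = 417 MPa, n = 1.13
  magnesium alloy: E = 42.99, α = 25.7, σ_y = 236.0 → σ = 284 MPa, n = 0.830
  beryllium: E = 297.9, α = 11.7, σ_y = 312.3 → σ = 896 MPa, n = 0.349
Beryllium has the lowest safety factor, n = 0.349.

beryllium, n = 0.349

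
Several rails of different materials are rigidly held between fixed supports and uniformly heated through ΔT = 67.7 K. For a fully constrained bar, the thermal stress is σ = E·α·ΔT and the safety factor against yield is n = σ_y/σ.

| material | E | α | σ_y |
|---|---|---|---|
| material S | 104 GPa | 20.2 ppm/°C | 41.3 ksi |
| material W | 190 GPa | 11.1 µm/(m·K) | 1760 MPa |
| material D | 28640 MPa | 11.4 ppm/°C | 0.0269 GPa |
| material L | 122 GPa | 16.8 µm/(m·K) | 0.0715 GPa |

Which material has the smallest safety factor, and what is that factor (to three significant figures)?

In consistent units (E in GPa, α in ×10⁻⁶/K, σ_y in MPa):
  material S: E = 104.0, α = 20.2, σ_y = 284.8 → σ = 142 MPa, n = 2.00
  material W: E = 190.0, α = 11.1, σ_y = 1760 → σ = 143 MPa, n = 12.3
  material D: E = 28.64, α = 11.4, σ_y = 26.90 → σ = 22.1 MPa, n = 1.22
  material L: E = 122.0, α = 16.8, σ_y = 71.50 → σ = 139 MPa, n = 0.515
The minimum is material L at n = 0.515.

material L, n = 0.515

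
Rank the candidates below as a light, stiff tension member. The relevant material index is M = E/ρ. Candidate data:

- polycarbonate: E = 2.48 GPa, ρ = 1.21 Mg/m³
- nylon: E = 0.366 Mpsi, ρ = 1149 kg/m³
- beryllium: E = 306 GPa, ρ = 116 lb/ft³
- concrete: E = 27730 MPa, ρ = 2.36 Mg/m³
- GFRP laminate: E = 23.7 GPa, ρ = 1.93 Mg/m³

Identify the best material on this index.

Normalizing units and computing the index:
  polycarbonate: E = 2.480 GPa, ρ = 1210 kg/m³
  nylon: E = 2.523 GPa, ρ = 1149 kg/m³
  beryllium: E = 306.0 GPa, ρ = 1858 kg/m³
  concrete: E = 27.73 GPa, ρ = 2360 kg/m³
  GFRP laminate: E = 23.70 GPa, ρ = 1930 kg/m³
  beryllium: M = 165 MN·m/kg
  GFRP laminate: M = 12.3 MN·m/kg
  concrete: M = 11.8 MN·m/kg
  nylon: M = 2.20 MN·m/kg
  polycarbonate: M = 2.05 MN·m/kg
Highest index: beryllium.

beryllium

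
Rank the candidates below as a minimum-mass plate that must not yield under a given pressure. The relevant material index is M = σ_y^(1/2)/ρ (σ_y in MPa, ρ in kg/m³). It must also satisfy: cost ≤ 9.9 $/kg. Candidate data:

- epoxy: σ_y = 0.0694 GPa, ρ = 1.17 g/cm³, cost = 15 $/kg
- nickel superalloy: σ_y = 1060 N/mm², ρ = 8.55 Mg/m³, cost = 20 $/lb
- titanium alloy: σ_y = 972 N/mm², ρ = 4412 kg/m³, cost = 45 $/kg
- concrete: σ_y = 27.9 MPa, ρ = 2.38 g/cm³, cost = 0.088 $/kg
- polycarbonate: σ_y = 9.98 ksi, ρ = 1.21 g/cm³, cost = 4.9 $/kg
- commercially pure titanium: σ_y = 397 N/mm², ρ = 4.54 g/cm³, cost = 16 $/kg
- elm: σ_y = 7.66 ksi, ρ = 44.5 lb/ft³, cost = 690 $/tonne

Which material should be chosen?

Screen on constraints: cost ≤ 9.9 $/kg. Survivors: concrete, polycarbonate, elm.
Putting every candidate on a common basis:
  concrete: σ_y = 27.90 MPa, ρ = 2380 kg/m³
  polycarbonate: σ_y = 68.81 MPa, ρ = 1210 kg/m³
  elm: σ_y = 52.81 MPa, ρ = 712.8 kg/m³
  elm: M = 10.2×10⁻³
  polycarbonate: M = 6.86×10⁻³
  concrete: M = 2.22×10⁻³
Elm ranks first.

elm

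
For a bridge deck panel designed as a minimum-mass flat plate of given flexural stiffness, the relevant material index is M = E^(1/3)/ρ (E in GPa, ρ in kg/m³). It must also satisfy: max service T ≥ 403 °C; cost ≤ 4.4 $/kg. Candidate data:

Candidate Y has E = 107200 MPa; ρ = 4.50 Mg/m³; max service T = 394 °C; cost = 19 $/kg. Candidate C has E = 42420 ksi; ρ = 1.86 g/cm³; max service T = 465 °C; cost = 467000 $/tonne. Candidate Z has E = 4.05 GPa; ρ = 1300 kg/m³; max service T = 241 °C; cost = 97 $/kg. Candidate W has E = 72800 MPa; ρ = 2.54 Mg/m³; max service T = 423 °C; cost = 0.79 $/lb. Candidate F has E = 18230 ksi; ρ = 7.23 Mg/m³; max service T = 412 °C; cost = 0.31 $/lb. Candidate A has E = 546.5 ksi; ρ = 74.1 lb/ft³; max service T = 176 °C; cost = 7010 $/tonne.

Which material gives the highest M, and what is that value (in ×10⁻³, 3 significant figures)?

candidate W, M = 1.64×10⁻³

Screen on constraints: max service T ≥ 403 °C; cost ≤ 4.4 $/kg. Survivors: candidate W, candidate F.
Convert each candidate to consistent units, then evaluate M:
  candidate W: E = 72.80 GPa, ρ = 2540 kg/m³
  candidate F: E = 125.7 GPa, ρ = 7230 kg/m³
  candidate W: M = 1.64×10⁻³
  candidate F: M = 0.693×10⁻³
Candidate W has the largest M.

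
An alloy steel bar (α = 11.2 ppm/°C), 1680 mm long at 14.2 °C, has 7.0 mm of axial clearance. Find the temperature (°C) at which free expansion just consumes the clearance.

386 °C

α·L₀·ΔT = 7.0 mm ⇒ ΔT = 7.0 / (11.2×10⁻⁶ × 1680.0) = 372.0 K.
T = 14.2 + 372.0 = 386.2 °C.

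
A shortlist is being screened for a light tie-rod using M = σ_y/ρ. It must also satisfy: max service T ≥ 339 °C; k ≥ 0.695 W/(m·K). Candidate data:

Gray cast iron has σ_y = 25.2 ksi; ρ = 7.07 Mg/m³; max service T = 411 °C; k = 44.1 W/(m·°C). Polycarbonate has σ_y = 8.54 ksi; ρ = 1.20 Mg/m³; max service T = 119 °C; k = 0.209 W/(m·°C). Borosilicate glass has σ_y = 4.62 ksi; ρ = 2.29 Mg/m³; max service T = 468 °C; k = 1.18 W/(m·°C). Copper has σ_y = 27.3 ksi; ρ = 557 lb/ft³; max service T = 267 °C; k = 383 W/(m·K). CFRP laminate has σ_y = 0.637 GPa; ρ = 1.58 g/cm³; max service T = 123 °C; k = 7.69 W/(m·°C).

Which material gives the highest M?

gray cast iron

Screen on constraints: max service T ≥ 339 °C; k ≥ 0.695 W/(m·K). Survivors: gray cast iron, borosilicate glass.
Normalizing units and computing the index:
  gray cast iron: σ_y = 173.7 MPa, ρ = 7070 kg/m³
  borosilicate glass: σ_y = 31.85 MPa, ρ = 2290 kg/m³
  gray cast iron: M = 24.6 kN·m/kg
  borosilicate glass: M = 13.9 kN·m/kg
Gray cast iron ranks first.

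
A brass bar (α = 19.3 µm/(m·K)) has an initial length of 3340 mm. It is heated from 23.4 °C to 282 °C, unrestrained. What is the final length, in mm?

ΔT = 282 − 23.4 = 258.6 K.
ΔL = α·L₀·ΔT = 19.3×10⁻⁶ × 3340 mm × 258.6 K = 16.7 mm.
L = L₀ + ΔL = 3340 + 16.7 = 3356.7 mm.

3356.7 mm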